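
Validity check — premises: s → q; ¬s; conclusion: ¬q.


This is denying the antecedent (fallacy). There exist truth assignments where the premises are all true but the conclusion is false.

Invalid.


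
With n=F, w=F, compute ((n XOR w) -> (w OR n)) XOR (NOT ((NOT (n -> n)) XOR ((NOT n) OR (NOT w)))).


Substitute n=F, w=F:
… (earlier sub-steps elided)
w OR n = F OR F = F
(n XOR w) -> (w OR n) = F -> F = T
n -> n = F -> F = T
NOT (n -> n) = F
NOT n = T
NOT w = T
(NOT n) OR (NOT w) = T OR T = T
(NOT (n -> n)) XOR ((NOT n) OR (NOT w)) = F XOR T = T
NOT ((NOT (n -> n)) XOR ((NOT n) OR (NOT w))) = F
((n XOR w) -> (w OR n)) XOR (NOT ((NOT (n -> n)) XOR ((NOT n) OR (NOT w)))) = T XOR F = T

T


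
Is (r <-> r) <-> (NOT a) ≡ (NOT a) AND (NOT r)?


Compare truth tables:
a | r | φ | ψ
-------------
F | F | T | T
T | F | F | F
F | T | T | F
T | T | F | F
They differ at row 3 (a=F, r=T): φ=T but ψ=F.

No, they are not logically equivalent.


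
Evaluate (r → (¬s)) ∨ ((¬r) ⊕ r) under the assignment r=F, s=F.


Substitute r=F, s=F:
¬s = T
r → (¬s) = F → T = T
¬r = T
(¬r) ⊕ r = T ⊕ F = T
(r → (¬s)) ∨ ((¬r) ⊕ r) = T ∨ T = T

T


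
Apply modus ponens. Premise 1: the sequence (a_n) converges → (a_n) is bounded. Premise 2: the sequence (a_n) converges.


Modus ponens: from (P → Q) and P, infer Q.
P = 'the sequence (a_n) converges' is asserted, and P → Q holds, so Q follows.

(a_n) is bounded.


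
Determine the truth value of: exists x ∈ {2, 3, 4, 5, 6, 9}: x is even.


Evaluate the predicate on each element: 2:True, 3:False, 4:True, 5:False, 6:True, 9:False.
Witness x = 2 satisfies the predicate.

True


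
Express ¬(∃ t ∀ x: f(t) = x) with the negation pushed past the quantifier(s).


Negation flips each quantifier (∀↔∃) and negates the inner predicate.
¬(∃ t ∀ x: φ) = ∀ t ∃ x: ¬φ.

∀ t ∃ x: ¬(f(t) = x)


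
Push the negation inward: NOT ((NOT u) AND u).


De Morgan: the negation of a conjunction is the disjunction of the negations.
Distribute NOT across AND, flipping it to OR, and negate each literal.

u OR (NOT u)


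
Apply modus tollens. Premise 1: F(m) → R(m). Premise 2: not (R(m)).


Modus tollens: from (P → Q) and ¬Q, infer ¬P.
Q = 'R(m)' is denied; since P → Q, P must also fail.

Not (F(m)).


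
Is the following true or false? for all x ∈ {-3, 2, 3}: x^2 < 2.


Evaluate the predicate on each element: -3:F, 2:F, 3:F.
Counterexample x = -3 fails the predicate.

F


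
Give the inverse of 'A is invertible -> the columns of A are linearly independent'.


The inverse of (P → Q) is (¬P → ¬Q). It is equivalent to the converse, not to the original.
Here P = 'A is invertible' and Q = 'the columns of A are linearly independent'.

If not (A is invertible), then not (the columns of A are linearly independent).


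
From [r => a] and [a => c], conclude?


Hypothetical syllogism: from (P → Q) and (Q → R), infer (P → R).
Chain the two implications through the shared middle term 'a'.

r => c


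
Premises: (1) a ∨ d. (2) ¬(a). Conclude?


Disjunctive syllogism: from (P ∨ Q) and ¬P, infer Q.
One disjunct, 'a', is ruled out; the other must hold.

d


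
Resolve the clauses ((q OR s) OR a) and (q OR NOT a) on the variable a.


The clauses contain complementary literals a and NOTa.
Resolution eliminates this pair and disjoins the remaining literals (merging duplicates).

(s OR q)


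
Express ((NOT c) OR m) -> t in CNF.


Step 1: Rewrite as ¬((¬c) ∨ m) ∨ t = (¬(¬c) ∧ ¬m) ∨ t.
Step 2: Distribute ∨ over ∧.
Step 3: Eliminate any double negations (¬¬X = X).

(c OR t) AND ((NOT m) OR t)


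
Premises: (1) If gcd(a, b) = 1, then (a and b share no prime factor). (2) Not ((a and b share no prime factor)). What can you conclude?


Modus tollens: from (P → Q) and ¬Q, infer ¬P.
Q = '(a and b share no prime factor)' is denied; since P → Q, P must also fail.

Not (gcd(a, b) = 1).


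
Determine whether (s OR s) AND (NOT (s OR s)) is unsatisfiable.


Truth table over {s}:
s | φ
-----
F | F
T | F
Every row is false.

Yes, it is a contradiction.


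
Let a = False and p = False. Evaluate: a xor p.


Exclusive or is true when exactly one operand is true.
Substitute: a=False, p=False.
False xor False evaluates to False.

False


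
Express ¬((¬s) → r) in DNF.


Step 1: Rewrite implication then negate: ¬(¬(¬s) ∨ r) = (¬s) ∧ ¬r.

(¬s) ∧ (¬r)


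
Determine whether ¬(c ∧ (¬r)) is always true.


Build the truth table over {c, r}:
c | r | φ
---------
F | F | T
T | F | F
F | T | T
T | T | T
Counterexample at row 2: with c=T, r=F, the formula is F.

No, it is not a tautology.


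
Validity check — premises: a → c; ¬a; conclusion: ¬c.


This is denying the antecedent (fallacy). There exist truth assignments where the premises are all true but the conclusion is false.

Invalid.


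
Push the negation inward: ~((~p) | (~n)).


De Morgan: the negation of a disjunction is the conjunction of the negations.
Distribute ~ across |, flipping it to &, and negate each literal.

p & n


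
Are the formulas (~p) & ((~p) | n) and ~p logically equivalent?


Compare truth tables:
n | p | φ | ψ
-------------
False | False | True | True
True | False | True | True
False | True | False | False
True | True | False | False
The columns φ and ψ agree on every row.

Yes, they are logically equivalent.


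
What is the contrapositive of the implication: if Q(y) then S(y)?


The contrapositive of (P → Q) is (¬Q → ¬P); it is logically equivalent to the original.
Here P = 'Q(y)' and Q = 'S(y)'.

If not (S(y)), then not (Q(y)).


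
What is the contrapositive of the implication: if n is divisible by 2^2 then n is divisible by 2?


The contrapositive of (P → Q) is (¬Q → ¬P); it is logically equivalent to the original.
Here P = 'n is divisible by 2^2' and Q = 'n is divisible by 2'.

If not (n is divisible by 2), then not (n is divisible by 2^2).


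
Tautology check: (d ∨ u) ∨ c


Build the truth table over {c, d, u}:
c | d | u | φ
-------------
F | F | F | F
T | F | F | T
F | T | F | T
T | T | F | T
F | F | T | T
T | F | T | T
F | T | T | T
T | T | T | T
Counterexample at row 1: with c=F, d=F, u=F, the formula is F.

No, it is not a tautology.


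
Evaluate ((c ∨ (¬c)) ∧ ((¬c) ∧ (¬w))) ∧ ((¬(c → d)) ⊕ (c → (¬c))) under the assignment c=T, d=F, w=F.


Substitute c=T, d=F, w=F:
… (earlier sub-steps elided)
¬c = F
¬w = T
(¬c) ∧ (¬w) = F ∧ T = F
(c ∨ (¬c)) ∧ ((¬c) ∧ (¬w)) = T ∧ F = F
c → d = T → F = F
¬(c → d) = T
¬c = F
c → (¬c) = T → F = F
(¬(c → d)) ⊕ (c → (¬c)) = T ⊕ F = T
((c ∨ (¬c)) ∧ ((¬c) ∧ (¬w))) ∧ ((¬(c → d)) ⊕ (c → (¬c))) = F ∧ T = F

F


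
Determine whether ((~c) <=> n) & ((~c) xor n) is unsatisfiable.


Truth table over {c, n}:
c | n | φ
---------
False | False | False
True | False | False
False | True | False
True | True | False
Every row is false.

Yes, it is a contradiction.


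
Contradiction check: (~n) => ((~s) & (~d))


Truth table over {d, n, s}:
d | n | s | φ
-------------
False | False | False | True
True | False | False | False
False | True | False | True
True | True | False | True
False | False | True | False
True | False | True | False
False | True | True | True
True | True | True | True
Satisfying assignment at row 1: d=False, n=False, s=False gives True.

No, it is not a contradiction.


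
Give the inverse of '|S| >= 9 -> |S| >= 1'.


The inverse of (P → Q) is (¬P → ¬Q). It is equivalent to the converse, not to the original.
Here P = '|S| >= 9' and Q = '|S| >= 1'.

If not (|S| >= 9), then not (|S| >= 1).


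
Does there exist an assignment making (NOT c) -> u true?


Search for a satisfying assignment over {c, u}.
Try c=T, u=F: the formula evaluates to T.
A satisfying assignment exists.

Satisfiable.


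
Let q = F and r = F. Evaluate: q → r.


Implication is false only when antecedent is true and consequent is false.
Substitute: q=F, r=F.
F → F evaluates to T.

T


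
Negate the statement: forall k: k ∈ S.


¬(forall x: φ) = exists x: ¬φ, and ¬(exists x: φ) = forall x: ¬φ.
Apply to the universal statement.

exists k: ~(k ∈ S)


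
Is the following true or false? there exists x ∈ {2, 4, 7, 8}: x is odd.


Evaluate the predicate on each element: 2:F, 4:F, 7:T, 8:F.
Witness x = 7 satisfies the predicate.

T


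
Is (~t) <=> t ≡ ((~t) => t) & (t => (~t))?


Compare truth tables:
t | φ | ψ
---------
False | False | False
True | False | False
The columns φ and ψ agree on every row.

Yes, they are logically equivalent.


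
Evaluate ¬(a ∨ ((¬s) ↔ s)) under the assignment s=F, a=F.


Substitute s=F, a=F:
¬s = T
(¬s) ↔ s = T ↔ F = F
a ∨ ((¬s) ↔ s) = F ∨ F = F
¬(a ∨ ((¬s) ↔ s)) = T

T


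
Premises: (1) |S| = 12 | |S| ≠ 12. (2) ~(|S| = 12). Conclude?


Disjunctive syllogism: from (P ∨ Q) and ¬P, infer Q.
One disjunct, '|S| = 12', is ruled out; the other must hold.

|S| ≠ 12


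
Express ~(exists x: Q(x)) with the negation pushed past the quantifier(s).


¬(forall x: φ) = exists x: ¬φ, and ¬(exists x: φ) = forall x: ¬φ.
Apply to the existential statement.

forall x: ~(Q(x))


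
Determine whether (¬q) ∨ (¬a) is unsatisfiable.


Truth table over {a, q}:
a | q | φ
---------
F | F | T
T | F | T
F | T | T
T | T | F
Satisfying assignment at row 1: a=F, q=F gives T.

No, it is not a contradiction.


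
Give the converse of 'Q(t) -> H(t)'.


The converse of (P → Q) is (Q → P). It is not in general equivalent to the original.
Here P = 'Q(t)' and Q = 'H(t)'.

If H(t), then Q(t).


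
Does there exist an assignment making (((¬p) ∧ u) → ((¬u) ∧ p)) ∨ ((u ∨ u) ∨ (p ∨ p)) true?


Search for a satisfying assignment over {p, u}.
Try p=F, u=F: the formula evaluates to T.
A satisfying assignment exists.

Satisfiable.


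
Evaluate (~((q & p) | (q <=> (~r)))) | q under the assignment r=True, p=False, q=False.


Substitute r=True, p=False, q=False:
q & p = False & False = False
~r = False
q <=> (~r) = False <=> False = True
(q & p) | (q <=> (~r)) = False | True = True
~((q & p) | (q <=> (~r))) = False
(~((q & p) | (q <=> (~r)))) | q = False | False = False

False


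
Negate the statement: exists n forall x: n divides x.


Negation flips each quantifier (∀↔∃) and negates the inner predicate.
¬(exists n forall x: φ) = forall n exists x: ¬φ.

forall n exists x: ~(n divides x)


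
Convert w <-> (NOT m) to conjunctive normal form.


Step 1: Rewrite w ↔ (¬m) as (w → (¬m)) ∧ ((¬m) → w).
Step 2: Rewrite each implication as a disjunction.
Step 3: Eliminate any double negations (¬¬X = X).

((NOT w) OR (NOT m)) AND (m OR w)


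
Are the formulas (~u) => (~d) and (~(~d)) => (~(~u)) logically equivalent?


Compare truth tables:
d | u | φ | ψ
-------------
False | False | True | True
True | False | False | False
False | True | True | True
True | True | True | True
The columns φ and ψ agree on every row.

Yes, they are logically equivalent.


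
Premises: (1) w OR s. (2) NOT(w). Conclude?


Disjunctive syllogism: from (P ∨ Q) and ¬P, infer Q.
One disjunct, 'w', is ruled out; the other must hold.

s


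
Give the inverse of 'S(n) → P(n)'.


The inverse of (P → Q) is (¬P → ¬Q). It is equivalent to the converse, not to the original.
Here P = 'S(n)' and Q = 'P(n)'.

If not (S(n)), then not (P(n)).


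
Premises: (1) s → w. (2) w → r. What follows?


Hypothetical syllogism: from (P → Q) and (Q → R), infer (P → R).
Chain the two implications through the shared middle term 'w'.

s → r


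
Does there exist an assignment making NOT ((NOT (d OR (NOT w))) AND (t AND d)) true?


Search for a satisfying assignment over {d, t, w}.
Try d=F, t=F, w=F: the formula evaluates to T.
A satisfying assignment exists.

Satisfiable.


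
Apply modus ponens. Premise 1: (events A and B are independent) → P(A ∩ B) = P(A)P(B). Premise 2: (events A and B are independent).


Modus ponens: from (P → Q) and P, infer Q.
P = '(events A and B are independent)' is asserted, and P → Q holds, so Q follows.

P(A ∩ B) = P(A)P(B).


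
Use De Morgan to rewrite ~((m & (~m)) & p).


De Morgan: the negation of a conjunction is the disjunction of the negations.
Distribute ~ across &, flipping it to |, and negate each literal.

((~m) | m) | (~p)


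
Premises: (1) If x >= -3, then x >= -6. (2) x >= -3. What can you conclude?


Modus ponens: from (P → Q) and P, infer Q.
P = 'x >= -3' is asserted, and P → Q holds, so Q follows.

x >= -6.


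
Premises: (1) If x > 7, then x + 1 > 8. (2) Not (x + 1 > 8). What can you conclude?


Modus tollens: from (P → Q) and ¬Q, infer ¬P.
Q = 'x + 1 > 8' is denied; since P → Q, P must also fail.

Not (x > 7).


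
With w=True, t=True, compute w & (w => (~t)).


Substitute w=True, t=True:
~t = False
w => (~t) = True => False = False
w & (w => (~t)) = True & False = False

False


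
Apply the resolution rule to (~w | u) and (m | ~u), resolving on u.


The clauses contain complementary literals u and ~u.
Resolution eliminates this pair and disjoins the remaining literals (merging duplicates).

(~w | m)


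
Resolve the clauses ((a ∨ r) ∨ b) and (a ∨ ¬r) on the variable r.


The clauses contain complementary literals r and ¬r.
Resolution eliminates this pair and disjoins the remaining literals (merging duplicates).

(a ∨ b)


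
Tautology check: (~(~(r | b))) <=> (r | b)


Build the truth table over {b, r}:
b | r | φ
---------
False | False | True
True | False | True
False | True | True
True | True | True
Every row evaluates to true.

Yes, it is a tautology.


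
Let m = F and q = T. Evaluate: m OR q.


Disjunction is false only when both operands are false.
Substitute: m=F, q=T.
F OR T evaluates to T.

T


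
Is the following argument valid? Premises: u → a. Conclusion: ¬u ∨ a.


This matches the form of material implication: the conclusion follows in every model of the premises.

Valid.


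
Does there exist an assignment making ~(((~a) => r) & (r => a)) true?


Search for a satisfying assignment over {a, r}.
Try a=False, r=False: the formula evaluates to True.
A satisfying assignment exists.

Satisfiable.


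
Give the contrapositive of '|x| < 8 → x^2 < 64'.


The contrapositive of (P → Q) is (¬Q → ¬P); it is logically equivalent to the original.
Here P = '|x| < 8' and Q = 'x^2 < 64'.

If not (x^2 < 64), then not (|x| < 8).


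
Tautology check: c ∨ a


Build the truth table over {a, c}:
a | c | φ
---------
F | F | F
T | F | T
F | T | T
T | T | T
Counterexample at row 1: with a=F, c=F, the formula is F.

No, it is not a tautology.


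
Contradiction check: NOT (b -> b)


Truth table over {b}:
b | φ
-----
F | F
T | F
Every row is false.

Yes, it is a contradiction.


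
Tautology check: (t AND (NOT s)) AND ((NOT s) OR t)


Build the truth table over {s, t}:
s | t | φ
---------
F | F | F
T | F | F
F | T | T
T | T | F
Counterexample at row 1: with s=F, t=F, the formula is F.

No, it is not a tautology.


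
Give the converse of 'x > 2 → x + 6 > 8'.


The converse of (P → Q) is (Q → P). It is not in general equivalent to the original.
Here P = 'x > 2' and Q = 'x + 6 > 8'.

If x + 6 > 8, then x > 2.


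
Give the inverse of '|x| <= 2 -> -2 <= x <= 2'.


The inverse of (P → Q) is (¬P → ¬Q). It is equivalent to the converse, not to the original.
Here P = '|x| <= 2' and Q = '-2 <= x <= 2'.

If not (|x| <= 2), then not (-2 <= x <= 2).


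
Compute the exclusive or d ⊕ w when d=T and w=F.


Exclusive or is true when exactly one operand is true.
Substitute: d=T, w=F.
T ⊕ F evaluates to T.

T


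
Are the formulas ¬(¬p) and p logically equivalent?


Compare truth tables:
p | φ | ψ
---------
F | F | F
T | T | T
The columns φ and ψ agree on every row.

Yes, they are logically equivalent.


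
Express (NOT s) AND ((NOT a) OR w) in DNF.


Step 1: Distribute ∧ over ∨: (¬s) ∧ ((¬a) ∨ w) = ((¬s) ∧ (¬a)) ∨ ((¬s) ∧ w).

((NOT s) AND (NOT a)) OR ((NOT s) AND w)


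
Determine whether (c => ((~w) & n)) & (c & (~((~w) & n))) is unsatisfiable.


Truth table over {c, n, w}:
c | n | w | φ
-------------
False | False | False | False
True | False | False | False
False | True | False | False
True | True | False | False
False | False | True | False
True | False | True | False
False | True | True | False
True | True | True | False
Every row is false.

Yes, it is a contradiction.


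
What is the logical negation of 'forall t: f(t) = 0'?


¬(forall x: φ) = exists x: ¬φ, and ¬(exists x: φ) = forall x: ¬φ.
Apply to the universal statement.

exists t: ~(f(t) = 0)


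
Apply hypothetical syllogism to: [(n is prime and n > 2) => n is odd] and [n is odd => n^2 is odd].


Hypothetical syllogism: from (P → Q) and (Q → R), infer (P → R).
Chain the two implications through the shared middle term 'n is odd'.

(n is prime and n > 2) => n^2 is odd


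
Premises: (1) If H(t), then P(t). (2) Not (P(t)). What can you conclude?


Modus tollens: from (P → Q) and ¬Q, infer ¬P.
Q = 'P(t)' is denied; since P → Q, P must also fail.

Not (H(t)).


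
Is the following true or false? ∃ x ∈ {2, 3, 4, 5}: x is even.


Evaluate the predicate on each element: 2:T, 3:F, 4:T, 5:F.
Witness x = 2 satisfies the predicate.

T


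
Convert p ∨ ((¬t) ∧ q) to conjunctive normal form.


Step 1: Distribute ∨ over ∧: p ∨ ((¬t) ∧ q) = (p ∨ (¬t)) ∧ (p ∨ q).

(p ∨ (¬t)) ∧ (p ∨ q)


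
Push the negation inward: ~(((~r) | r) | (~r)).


De Morgan: the negation of a disjunction is the conjunction of the negations.
Distribute ~ across |, flipping it to &, and negate each literal.

(r & (~r)) & r


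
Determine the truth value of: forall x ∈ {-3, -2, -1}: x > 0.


Evaluate the predicate on each element: -3:False, -2:False, -1:False.
Counterexample x = -3 fails the predicate.

False


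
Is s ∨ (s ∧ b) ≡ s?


Compare truth tables:
b | s | φ | ψ
-------------
F | F | F | F
T | F | F | F
F | T | T | T
T | T | T | T
The columns φ and ψ agree on every row.

Yes, they are logically equivalent.


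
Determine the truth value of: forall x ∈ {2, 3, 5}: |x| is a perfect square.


Evaluate the predicate on each element: 2:False, 3:False, 5:False.
Counterexample x = 2 fails the predicate.

False


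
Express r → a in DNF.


Step 1: Rewrite r → a as ¬r ∨ a.

(¬r) ∨ a


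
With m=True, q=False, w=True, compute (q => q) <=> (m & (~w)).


Substitute m=True, q=False, w=True:
q => q = False => False = True
~w = False
m & (~w) = True & False = False
(q => q) <=> (m & (~w)) = True <=> False = False

False


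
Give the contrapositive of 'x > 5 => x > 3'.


The contrapositive of (P → Q) is (¬Q → ¬P); it is logically equivalent to the original.
Here P = 'x > 5' and Q = 'x > 3'.

If not (x > 3), then not (x > 5).


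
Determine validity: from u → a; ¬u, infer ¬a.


This is denying the antecedent (fallacy). There exist truth assignments where the premises are all true but the conclusion is false.

Invalid.


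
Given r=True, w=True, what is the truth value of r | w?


Disjunction is false only when both operands are false.
Substitute: r=True, w=True.
True | True evaluates to True.

True


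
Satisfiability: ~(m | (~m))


Check all 2 assignments over {m}:
m | φ
-----
False | False
True | False
No assignment makes the formula true.

Unsatisfiable.


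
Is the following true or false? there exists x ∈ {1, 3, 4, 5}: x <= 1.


Evaluate the predicate on each element: 1:T, 3:F, 4:F, 5:F.
Witness x = 1 satisfies the predicate.

T


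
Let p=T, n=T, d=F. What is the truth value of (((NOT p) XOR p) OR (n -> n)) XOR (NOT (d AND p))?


Substitute p=T, n=T, d=F:
NOT p = F
(NOT p) XOR p = F XOR T = T
n -> n = T -> T = T
((NOT p) XOR p) OR (n -> n) = T OR T = T
d AND p = F AND T = F
NOT (d AND p) = T
(((NOT p) XOR p) OR (n -> n)) XOR (NOT (d AND p)) = T XOR T = F

F


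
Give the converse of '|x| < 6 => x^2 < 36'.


The converse of (P → Q) is (Q → P). It is not in general equivalent to the original.
Here P = '|x| < 6' and Q = 'x^2 < 36'.

If x^2 < 36, then |x| < 6.


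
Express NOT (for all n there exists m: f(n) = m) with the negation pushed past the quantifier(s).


Negation flips each quantifier (∀↔∃) and negates the inner predicate.
¬(for all n there exists m: φ) = there exists n for all m: ¬φ.

there exists n for all m: NOT(f(n) = m)


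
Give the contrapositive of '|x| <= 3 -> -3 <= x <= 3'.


The contrapositive of (P → Q) is (¬Q → ¬P); it is logically equivalent to the original.
Here P = '|x| <= 3' and Q = '-3 <= x <= 3'.

If not (-3 <= x <= 3), then not (|x| <= 3).


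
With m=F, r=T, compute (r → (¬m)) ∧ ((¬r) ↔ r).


Substitute m=F, r=T:
¬m = T
r → (¬m) = T → T = T
¬r = F
(¬r) ↔ r = F ↔ T = F
(r → (¬m)) ∧ ((¬r) ↔ r) = T ∧ F = F

F


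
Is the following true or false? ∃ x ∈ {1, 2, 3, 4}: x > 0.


Evaluate the predicate on each element: 1:T, 2:T, 3:T, 4:T.
Witness x = 1 satisfies the predicate.

T


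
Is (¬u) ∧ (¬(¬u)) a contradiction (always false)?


Truth table over {u}:
u | φ
-----
F | F
T | F
Every row is false.

Yes, it is a contradiction.


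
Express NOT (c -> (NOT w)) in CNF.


Step 1: Rewrite c → (¬w) as ¬c ∨ (¬w).
Step 2: Negate: ¬(¬c ∨ (¬w)) = c ∧ ¬(¬w) (De Morgan + double negation).
Step 3: Eliminate any double negations (¬¬X = X).

c AND w


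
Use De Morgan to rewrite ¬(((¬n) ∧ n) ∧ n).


De Morgan: the negation of a conjunction is the disjunction of the negations.
Distribute ¬ across ∧, flipping it to ∨, and negate each literal.

(n ∨ (¬n)) ∨ (¬n)


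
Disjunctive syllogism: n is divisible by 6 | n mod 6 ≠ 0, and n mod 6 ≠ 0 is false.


Disjunctive syllogism: from (P ∨ Q) and ¬P, infer Q.
One disjunct, 'n mod 6 ≠ 0', is ruled out; the other must hold.

n is divisible by 6


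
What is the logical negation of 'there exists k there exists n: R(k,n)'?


Negation flips each quantifier (∀↔∃) and negates the inner predicate.
¬(there exists k there exists n: φ) = for all k for all n: ¬φ.

for all k for all n: NOT(R(k,n))


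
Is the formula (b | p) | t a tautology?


Build the truth table over {b, p, t}:
b | p | t | φ
-------------
False | False | False | False
True | False | False | True
False | True | False | True
True | True | False | True
False | False | True | True
True | False | True | True
False | True | True | True
True | True | True | True
Counterexample at row 1: with b=False, p=False, t=False, the formula is False.

No, it is not a tautology.


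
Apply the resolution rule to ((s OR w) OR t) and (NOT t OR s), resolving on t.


The clauses contain complementary literals t and NOTt.
Resolution eliminates this pair and disjoins the remaining literals (merging duplicates).

(s OR w)


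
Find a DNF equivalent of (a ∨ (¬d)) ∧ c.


Step 1: Distribute ∧ over ∨: (a ∨ (¬d)) ∧ c = (a ∧ c) ∨ ((¬d) ∧ c).

(a ∧ c) ∨ ((¬d) ∧ c)


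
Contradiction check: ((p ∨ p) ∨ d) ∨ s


Truth table over {d, p, s}:
d | p | s | φ
-------------
F | F | F | F
T | F | F | T
F | T | F | T
T | T | F | T
F | F | T | T
T | F | T | T
F | T | T | T
T | T | T | T
Satisfying assignment at row 2: d=T, p=F, s=F gives T.

No, it is not a contradiction.


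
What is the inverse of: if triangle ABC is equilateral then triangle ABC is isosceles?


The inverse of (P → Q) is (¬P → ¬Q). It is equivalent to the converse, not to the original.
Here P = 'triangle ABC is equilateral' and Q = 'triangle ABC is isosceles'.

If not (triangle ABC is equilateral), then not (triangle ABC is isosceles).


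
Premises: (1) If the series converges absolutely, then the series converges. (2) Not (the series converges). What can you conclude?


Modus tollens: from (P → Q) and ¬Q, infer ¬P.
Q = 'the series converges' is denied; since P → Q, P must also fail.

Not (the series converges absolutely).


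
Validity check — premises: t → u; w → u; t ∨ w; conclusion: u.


This matches the form of proof by cases: the conclusion follows in every model of the premises.

Valid.


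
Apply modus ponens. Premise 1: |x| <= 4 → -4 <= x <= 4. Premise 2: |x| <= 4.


Modus ponens: from (P → Q) and P, infer Q.
P = '|x| <= 4' is asserted, and P → Q holds, so Q follows.

-4 <= x <= 4.


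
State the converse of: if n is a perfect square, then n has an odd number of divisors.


The converse of (P → Q) is (Q → P). It is not in general equivalent to the original.
Here P = 'n is a perfect square' and Q = 'n has an odd number of divisors'.

If n has an odd number of divisors, then n is a perfect square.


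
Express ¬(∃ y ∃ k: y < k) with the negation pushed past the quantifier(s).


Negation flips each quantifier (∀↔∃) and negates the inner predicate.
¬(∃ y ∃ k: φ) = ∀ y ∀ k: ¬φ.

∀ y ∀ k: ¬(y < k)


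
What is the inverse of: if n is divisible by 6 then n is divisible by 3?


The inverse of (P → Q) is (¬P → ¬Q). It is equivalent to the converse, not to the original.
Here P = 'n is divisible by 6' and Q = 'n is divisible by 3'.

If not (n is divisible by 6), then not (n is divisible by 3).


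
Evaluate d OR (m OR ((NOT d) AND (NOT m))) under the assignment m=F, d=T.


Substitute m=F, d=T:
NOT d = F
NOT m = T
(NOT d) AND (NOT m) = F AND T = F
m OR ((NOT d) AND (NOT m)) = F OR F = F
d OR (m OR ((NOT d) AND (NOT m))) = T OR F = T

T


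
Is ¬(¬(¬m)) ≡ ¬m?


Compare truth tables:
m | φ | ψ
---------
F | T | T
T | F | F
The columns φ and ψ agree on every row.

Yes, they are logically equivalent.


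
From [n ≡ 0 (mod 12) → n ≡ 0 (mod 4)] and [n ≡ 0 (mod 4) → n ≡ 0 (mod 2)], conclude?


Hypothetical syllogism: from (P → Q) and (Q → R), infer (P → R).
Chain the two implications through the shared middle term 'n ≡ 0 (mod 4)'.

n ≡ 0 (mod 12) → n ≡ 0 (mod 2)


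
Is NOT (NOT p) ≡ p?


Compare truth tables:
p | φ | ψ
---------
F | F | F
T | T | T
The columns φ and ψ agree on every row.

Yes, they are logically equivalent.


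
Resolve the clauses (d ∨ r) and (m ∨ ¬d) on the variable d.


The clauses contain complementary literals d and ¬d.
Resolution eliminates this pair and disjoins the remaining literals (merging duplicates).

(r ∨ m)


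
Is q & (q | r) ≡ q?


Compare truth tables:
q | r | φ | ψ
-------------
False | False | False | False
True | False | True | True
False | True | False | False
True | True | True | True
The columns φ and ψ agree on every row.

Yes, they are logically equivalent.


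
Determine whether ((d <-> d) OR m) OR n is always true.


Build the truth table over {d, m, n}:
d | m | n | φ
-------------
F | F | F | T
T | F | F | T
F | T | F | T
T | T | F | T
F | F | T | T
T | F | T | T
F | T | T | T
T | T | T | T
Every row evaluates to true.

Yes, it is a tautology.


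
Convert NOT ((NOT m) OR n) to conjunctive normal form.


Step 1: Apply De Morgan: ¬((¬m) ∨ n) = ¬(¬m) ∧ ¬n.
Step 2: Eliminate any double negations (¬¬X = X).

m AND (NOT n)


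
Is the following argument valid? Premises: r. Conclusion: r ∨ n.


This matches the form of disjunction introduction: the conclusion follows in every model of the premises.

Valid.


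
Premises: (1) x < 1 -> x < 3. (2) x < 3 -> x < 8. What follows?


Hypothetical syllogism: from (P → Q) and (Q → R), infer (P → R).
Chain the two implications through the shared middle term 'x < 3'.

x < 1 -> x < 8


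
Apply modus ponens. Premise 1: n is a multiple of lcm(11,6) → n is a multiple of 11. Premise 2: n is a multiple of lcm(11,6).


Modus ponens: from (P → Q) and P, infer Q.
P = 'n is a multiple of lcm(11,6)' is asserted, and P → Q holds, so Q follows.

n is a multiple of 11.


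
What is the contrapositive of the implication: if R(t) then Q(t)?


The contrapositive of (P → Q) is (¬Q → ¬P); it is logically equivalent to the original.
Here P = 'R(t)' and Q = 'Q(t)'.

If not (Q(t)), then not (R(t)).


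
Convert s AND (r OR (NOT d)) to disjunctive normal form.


Step 1: Distribute ∧ over ∨: s ∧ (r ∨ (¬d)) = (s ∧ r) ∨ (s ∧ (¬d)).

(s AND r) OR (s AND (NOT d))


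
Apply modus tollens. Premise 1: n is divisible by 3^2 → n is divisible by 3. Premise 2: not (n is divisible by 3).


Modus tollens: from (P → Q) and ¬Q, infer ¬P.
Q = 'n is divisible by 3' is denied; since P → Q, P must also fail.

Not (n is divisible by 3^2).


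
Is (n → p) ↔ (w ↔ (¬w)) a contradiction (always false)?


Truth table over {n, p, w}:
n | p | w | φ
-------------
F | F | F | F
T | F | F | T
F | T | F | F
T | T | F | F
F | F | T | F
T | F | T | T
F | T | T | F
T | T | T | F
Satisfying assignment at row 2: n=T, p=F, w=F gives T.

No, it is not a contradiction.


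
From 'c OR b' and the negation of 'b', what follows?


Disjunctive syllogism: from (P ∨ Q) and ¬P, infer Q.
One disjunct, 'b', is ruled out; the other must hold.

c


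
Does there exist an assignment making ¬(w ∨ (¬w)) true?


Check all 2 assignments over {w}:
w | φ
-----
F | F
T | F
No assignment makes the formula true.

Unsatisfiable.


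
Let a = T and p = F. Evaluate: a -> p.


Implication is false only when antecedent is true and consequent is false.
Substitute: a=T, p=F.
T -> F evaluates to F.

F


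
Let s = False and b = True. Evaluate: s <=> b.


Biconditional is true when both operands have the same truth value.
Substitute: s=False, b=True.
False <=> True evaluates to False.

False


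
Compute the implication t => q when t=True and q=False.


Implication is false only when antecedent is true and consequent is false.
Substitute: t=True, q=False.
True => False evaluates to False.

False


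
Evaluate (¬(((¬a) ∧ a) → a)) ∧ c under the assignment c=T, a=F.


Substitute c=T, a=F:
¬a = T
(¬a) ∧ a = T ∧ F = F
((¬a) ∧ a) → a = F → F = T
¬(((¬a) ∧ a) → a) = F
(¬(((¬a) ∧ a) → a)) ∧ c = F ∧ T = F

F


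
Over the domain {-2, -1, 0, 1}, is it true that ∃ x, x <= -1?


Evaluate the predicate on each element: -2:T, -1:T, 0:F, 1:F.
Witness x = -2 satisfies the predicate.

T


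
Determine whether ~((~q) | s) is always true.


Build the truth table over {q, s}:
q | s | φ
---------
False | False | False
True | False | True
False | True | False
True | True | False
Counterexample at row 1: with q=False, s=False, the formula is False.

No, it is not a tautology.


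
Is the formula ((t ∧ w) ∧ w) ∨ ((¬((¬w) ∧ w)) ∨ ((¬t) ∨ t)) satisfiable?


Search for a satisfying assignment over {t, w}.
Try t=F, w=F: the formula evaluates to T.
A satisfying assignment exists.

Satisfiable.


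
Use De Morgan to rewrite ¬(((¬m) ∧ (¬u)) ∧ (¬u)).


De Morgan: the negation of a conjunction is the disjunction of the negations.
Distribute ¬ across ∧, flipping it to ∨, and negate each literal.

(m ∨ u) ∨ u


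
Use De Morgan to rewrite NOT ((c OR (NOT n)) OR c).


De Morgan: the negation of a disjunction is the conjunction of the negations.
Distribute NOT across OR, flipping it to AND, and negate each literal.

((NOT c) AND n) AND (NOT c)


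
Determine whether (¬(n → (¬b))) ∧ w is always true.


Build the truth table over {b, n, w}:
b | n | w | φ
-------------
F | F | F | F
T | F | F | F
F | T | F | F
T | T | F | F
F | F | T | F
T | F | T | F
F | T | T | F
T | T | T | T
Counterexample at row 1: with b=F, n=F, w=F, the formula is F.

No, it is not a tautology.


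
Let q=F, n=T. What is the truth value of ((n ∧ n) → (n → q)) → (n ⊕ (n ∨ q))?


Substitute q=F, n=T:
n ∧ n = T ∧ T = T
n → q = T → F = F
(n ∧ n) → (n → q) = T → F = F
n ∨ q = T ∨ F = T
n ⊕ (n ∨ q) = T ⊕ T = F
((n ∧ n) → (n → q)) → (n ⊕ (n ∨ q)) = F → F = T

T


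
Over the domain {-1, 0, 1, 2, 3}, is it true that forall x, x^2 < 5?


Evaluate the predicate on each element: -1:True, 0:True, 1:True, 2:True, 3:False.
Counterexample x = 3 fails the predicate.

False


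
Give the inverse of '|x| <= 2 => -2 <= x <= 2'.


The inverse of (P → Q) is (¬P → ¬Q). It is equivalent to the converse, not to the original.
Here P = '|x| <= 2' and Q = '-2 <= x <= 2'.

If not (|x| <= 2), then not (-2 <= x <= 2).


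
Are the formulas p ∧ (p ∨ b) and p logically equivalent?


Compare truth tables:
b | p | φ | ψ
-------------
F | F | F | F
T | F | F | F
F | T | T | T
T | T | T | T
The columns φ and ψ agree on every row.

Yes, they are logically equivalent.


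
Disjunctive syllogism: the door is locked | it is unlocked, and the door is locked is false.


Disjunctive syllogism: from (P ∨ Q) and ¬P, infer Q.
One disjunct, 'the door is locked', is ruled out; the other must hold.

it is unlocked


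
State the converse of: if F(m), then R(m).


The converse of (P → Q) is (Q → P). It is not in general equivalent to the original.
Here P = 'F(m)' and Q = 'R(m)'.

If R(m), then F(m).


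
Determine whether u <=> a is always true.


Build the truth table over {a, u}:
a | u | φ
---------
False | False | True
True | False | False
False | True | False
True | True | True
Counterexample at row 2: with a=True, u=False, the formula is False.

No, it is not a tautology.


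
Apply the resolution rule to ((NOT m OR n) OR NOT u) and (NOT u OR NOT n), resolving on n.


The clauses contain complementary literals n and NOTn.
Resolution eliminates this pair and disjoins the remaining literals (merging duplicates).

(NOT u OR NOT m)


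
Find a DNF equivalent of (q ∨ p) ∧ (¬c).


Step 1: Distribute ∧ over ∨: (q ∨ p) ∧ (¬c) = (q ∧ (¬c)) ∨ (p ∧ (¬c)).

(q ∧ (¬c)) ∨ (p ∧ (¬c))


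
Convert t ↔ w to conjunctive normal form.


Step 1: Rewrite t ↔ w as (t → w) ∧ (w → t).
Step 2: Rewrite each implication as a disjunction.

((¬t) ∨ w) ∧ ((¬w) ∨ t)


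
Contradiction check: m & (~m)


Truth table over {m}:
m | φ
-----
False | False
True | False
Every row is false.

Yes, it is a contradiction.


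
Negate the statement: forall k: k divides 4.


¬(forall x: φ) = exists x: ¬φ, and ¬(exists x: φ) = forall x: ¬φ.
Apply to the universal statement.

exists k: ~(k divides 4)


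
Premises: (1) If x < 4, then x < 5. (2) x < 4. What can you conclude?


Modus ponens: from (P → Q) and P, infer Q.
P = 'x < 4' is asserted, and P → Q holds, so Q follows.

x < 5.


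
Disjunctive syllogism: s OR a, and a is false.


Disjunctive syllogism: from (P ∨ Q) and ¬P, infer Q.
One disjunct, 'a', is ruled out; the other must hold.

s


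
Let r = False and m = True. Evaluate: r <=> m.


Biconditional is true when both operands have the same truth value.
Substitute: r=False, m=True.
False <=> True evaluates to False.

False


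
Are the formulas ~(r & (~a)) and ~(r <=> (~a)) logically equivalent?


Compare truth tables:
a | r | φ | ψ
-------------
False | False | True | True
True | False | True | False
False | True | False | False
True | True | True | True
They differ at row 2 (a=True, r=False): φ=True but ψ=False.

No, they are not logically equivalent.


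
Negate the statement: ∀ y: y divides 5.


¬(∀ x: φ) = ∃ x: ¬φ, and ¬(∃ x: φ) = ∀ x: ¬φ.
Apply to the universal statement.

∃ y: ¬(y divides 5)


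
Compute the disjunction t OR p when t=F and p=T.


Disjunction is false only when both operands are false.
Substitute: t=F, p=T.
F OR T evaluates to T.

T


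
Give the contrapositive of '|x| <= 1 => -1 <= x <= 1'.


The contrapositive of (P → Q) is (¬Q → ¬P); it is logically equivalent to the original.
Here P = '|x| <= 1' and Q = '-1 <= x <= 1'.

If not (-1 <= x <= 1), then not (|x| <= 1).


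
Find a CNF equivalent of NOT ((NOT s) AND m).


Step 1: Apply De Morgan: ¬((¬s) ∧ m) = ¬(¬s) ∨ ¬m.
Step 2: Eliminate any double negations (¬¬X = X).

s OR (NOT m)


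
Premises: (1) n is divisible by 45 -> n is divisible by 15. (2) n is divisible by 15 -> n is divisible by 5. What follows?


Hypothetical syllogism: from (P → Q) and (Q → R), infer (P → R).
Chain the two implications through the shared middle term 'n is divisible by 15'.

n is divisible by 45 -> n is divisible by 5


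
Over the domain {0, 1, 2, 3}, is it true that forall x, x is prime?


Evaluate the predicate on each element: 0:False, 1:False, 2:True, 3:True.
Counterexample x = 0 fails the predicate.

False


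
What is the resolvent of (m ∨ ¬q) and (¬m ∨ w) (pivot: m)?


The clauses contain complementary literals m and ¬m.
Resolution eliminates this pair and disjoins the remaining literals (merging duplicates).

(¬q ∨ w)


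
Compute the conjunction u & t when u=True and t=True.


Conjunction is true only when both operands are true.
Substitute: u=True, t=True.
True & True evaluates to True.

True


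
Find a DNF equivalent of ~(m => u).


Step 1: Rewrite implication then negate: ¬(¬m ∨ u) = m ∧ ¬u.

m & (~u)


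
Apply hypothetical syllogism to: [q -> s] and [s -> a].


Hypothetical syllogism: from (P → Q) and (Q → R), infer (P → R).
Chain the two implications through the shared middle term 's'.

q -> a


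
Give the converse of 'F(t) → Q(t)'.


The converse of (P → Q) is (Q → P). It is not in general equivalent to the original.
Here P = 'F(t)' and Q = 'Q(t)'.

If Q(t), then F(t).


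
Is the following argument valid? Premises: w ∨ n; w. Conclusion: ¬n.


This is affirming a disjunct (fallacy). There exist truth assignments where the premises are all true but the conclusion is false.

Invalid.


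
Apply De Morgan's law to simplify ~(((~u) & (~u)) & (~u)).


De Morgan: the negation of a conjunction is the disjunction of the negations.
Distribute ~ across &, flipping it to |, and negate each literal.

(u | u) | u


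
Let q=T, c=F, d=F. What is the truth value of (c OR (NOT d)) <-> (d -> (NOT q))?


Substitute q=T, c=F, d=F:
NOT d = T
c OR (NOT d) = F OR T = T
NOT q = F
d -> (NOT q) = F -> F = T
(c OR (NOT d)) <-> (d -> (NOT q)) = T <-> T = T

T


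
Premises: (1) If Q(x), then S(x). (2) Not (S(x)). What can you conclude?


Modus tollens: from (P → Q) and ¬Q, infer ¬P.
Q = 'S(x)' is denied; since P → Q, P must also fail.

Not (Q(x)).


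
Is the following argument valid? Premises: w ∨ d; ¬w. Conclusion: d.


This matches the form of disjunctive syllogism: the conclusion follows in every model of the premises.

Valid.


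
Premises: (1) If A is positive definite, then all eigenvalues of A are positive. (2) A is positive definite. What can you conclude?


Modus ponens: from (P → Q) and P, infer Q.
P = 'A is positive definite' is asserted, and P → Q holds, so Q follows.

all eigenvalues of A are positive.


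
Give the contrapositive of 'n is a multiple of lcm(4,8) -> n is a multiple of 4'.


The contrapositive of (P → Q) is (¬Q → ¬P); it is logically equivalent to the original.
Here P = 'n is a multiple of lcm(4,8)' and Q = 'n is a multiple of 4'.

If not (n is a multiple of 4), then not (n is a multiple of lcm(4,8)).
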